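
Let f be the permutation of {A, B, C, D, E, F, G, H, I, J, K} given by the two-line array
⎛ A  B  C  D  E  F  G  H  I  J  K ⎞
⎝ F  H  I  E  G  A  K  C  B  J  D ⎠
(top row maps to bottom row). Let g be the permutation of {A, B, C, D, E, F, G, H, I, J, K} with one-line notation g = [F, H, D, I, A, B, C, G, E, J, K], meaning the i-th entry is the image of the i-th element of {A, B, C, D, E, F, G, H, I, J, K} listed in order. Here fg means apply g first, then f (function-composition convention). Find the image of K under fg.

D

g(K) = K, then f(K) = D; composing gives (fg)(K) = D.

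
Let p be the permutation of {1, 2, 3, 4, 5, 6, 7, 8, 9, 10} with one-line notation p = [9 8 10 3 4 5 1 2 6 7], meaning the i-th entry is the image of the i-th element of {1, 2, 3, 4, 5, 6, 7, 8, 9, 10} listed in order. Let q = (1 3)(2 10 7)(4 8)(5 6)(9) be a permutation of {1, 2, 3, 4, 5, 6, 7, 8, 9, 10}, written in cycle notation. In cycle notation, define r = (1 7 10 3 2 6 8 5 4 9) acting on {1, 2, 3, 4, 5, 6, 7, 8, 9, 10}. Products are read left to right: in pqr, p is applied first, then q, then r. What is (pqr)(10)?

Chase 10: p(10) = 7; q(7) = 2; r(2) = 6. Hence (pqr)(10) = 6.

6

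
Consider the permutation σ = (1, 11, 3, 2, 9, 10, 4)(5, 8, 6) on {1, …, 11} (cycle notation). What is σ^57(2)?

2 lies in the 7-cycle (1, 11, 3, 2, 9, 10, 4).
On a 7-cycle, σ^7 is the identity, so σ^57 = σ^1 there (57 ≡ 1 mod 7).
Stepping 1 place around the cycle: 2 → 9.

9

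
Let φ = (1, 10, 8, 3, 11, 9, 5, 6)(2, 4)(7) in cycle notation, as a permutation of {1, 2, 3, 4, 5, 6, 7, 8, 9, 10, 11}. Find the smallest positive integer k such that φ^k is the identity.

The cycle type of φ is (8, 2, 1).
The order of φ is the least common multiple of its cycle lengths: lcm(8, 2) = 8.

8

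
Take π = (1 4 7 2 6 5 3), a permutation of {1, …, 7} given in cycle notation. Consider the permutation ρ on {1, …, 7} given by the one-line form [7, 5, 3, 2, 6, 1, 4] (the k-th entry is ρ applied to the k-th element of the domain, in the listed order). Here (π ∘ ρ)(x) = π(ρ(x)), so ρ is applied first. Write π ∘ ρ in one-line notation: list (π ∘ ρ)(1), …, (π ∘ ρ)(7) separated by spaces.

(π ∘ ρ)(x) = π(ρ(x)). Computing each image: π(ρ(1)) = π(7) = 2, π(ρ(2)) = π(5) = 3, π(ρ(3)) = π(3) = 1, π(ρ(4)) = π(2) = 6, π(ρ(5)) = π(6) = 5, π(ρ(6)) = π(1) = 4, π(ρ(7)) = π(4) = 7.
Hence π ∘ ρ = [2 3 1 6 5 4 7].

2 3 1 6 5 4 7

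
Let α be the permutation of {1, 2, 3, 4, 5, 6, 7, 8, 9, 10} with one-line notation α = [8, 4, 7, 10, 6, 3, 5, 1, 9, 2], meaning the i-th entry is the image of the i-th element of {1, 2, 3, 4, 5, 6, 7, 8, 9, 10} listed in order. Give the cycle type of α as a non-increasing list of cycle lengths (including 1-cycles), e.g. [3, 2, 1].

[4, 3, 2, 1]

The disjoint cycles are (1, 8)(2, 4, 10)(3, 7, 5, 6)(9), with lengths 4, 3, 2, 1 in non-increasing order.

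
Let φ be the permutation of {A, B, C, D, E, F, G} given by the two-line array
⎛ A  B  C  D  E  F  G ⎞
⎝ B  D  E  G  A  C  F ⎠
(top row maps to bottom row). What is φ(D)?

G

The entry below D in the array is G, so φ(D) = G.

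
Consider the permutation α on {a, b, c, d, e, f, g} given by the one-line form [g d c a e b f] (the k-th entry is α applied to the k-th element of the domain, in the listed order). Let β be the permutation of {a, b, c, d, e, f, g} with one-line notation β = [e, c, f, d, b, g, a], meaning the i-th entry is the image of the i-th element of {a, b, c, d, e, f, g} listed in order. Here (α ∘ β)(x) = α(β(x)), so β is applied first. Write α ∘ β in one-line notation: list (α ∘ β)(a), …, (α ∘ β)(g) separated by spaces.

Chase each element through β then α: a → e → e; b → c → c; c → f → b; d → d → a; e → b → d; f → g → f; g → a → g.
Collecting the images, α ∘ β = [e c b a d f g].

e c b a d f g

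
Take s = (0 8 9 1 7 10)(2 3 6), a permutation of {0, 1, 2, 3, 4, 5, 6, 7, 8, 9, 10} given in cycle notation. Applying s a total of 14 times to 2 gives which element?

6

2 lies in the 3-cycle (2 3 6).
On a 3-cycle, s^3 is the identity, so s^14 = s^2 there (14 ≡ 2 mod 3).
Stepping 2 places around the cycle: 2 → 3 → 6.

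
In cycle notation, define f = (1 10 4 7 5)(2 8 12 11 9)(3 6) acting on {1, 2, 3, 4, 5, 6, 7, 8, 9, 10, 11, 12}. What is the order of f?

The cycle type of f is (5, 5, 2).
The order of f is the least common multiple of its cycle lengths: lcm(5, 5, 2) = 10.

10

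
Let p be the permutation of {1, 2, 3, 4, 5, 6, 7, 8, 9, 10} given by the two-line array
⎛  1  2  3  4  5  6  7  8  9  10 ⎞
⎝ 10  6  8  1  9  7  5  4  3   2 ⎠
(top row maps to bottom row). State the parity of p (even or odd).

odd

In disjoint-cycle form the cycle lengths are 10.
A cycle of length ℓ contributes ℓ−1 transpositions, so p is a product of 9 transpositions — odd.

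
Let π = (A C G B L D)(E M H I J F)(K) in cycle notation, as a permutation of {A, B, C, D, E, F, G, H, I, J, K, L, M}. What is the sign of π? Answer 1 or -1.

1

The cycle lengths are 6, 6, 1.
A cycle is odd iff its length is even; π has 2 even-length cycles, so sgn(π) = (−1)^2 and π is even.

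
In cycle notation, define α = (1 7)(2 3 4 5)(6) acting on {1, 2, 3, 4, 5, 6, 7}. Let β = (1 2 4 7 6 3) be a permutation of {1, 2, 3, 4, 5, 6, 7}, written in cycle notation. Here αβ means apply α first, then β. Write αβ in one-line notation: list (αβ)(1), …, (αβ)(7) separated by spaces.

6 1 7 5 4 3 2

(αβ)(x) = β(α(x)). Computing each image: β(α(1)) = β(7) = 6, β(α(2)) = β(3) = 1, β(α(3)) = β(4) = 7, β(α(4)) = β(5) = 5, β(α(5)) = β(2) = 4, β(α(6)) = β(6) = 3, β(α(7)) = β(1) = 2.
Hence αβ = [6 1 7 5 4 3 2].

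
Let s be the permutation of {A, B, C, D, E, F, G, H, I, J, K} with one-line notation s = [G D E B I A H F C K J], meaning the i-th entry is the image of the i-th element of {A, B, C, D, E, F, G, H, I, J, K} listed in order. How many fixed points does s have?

0

No element satisfies s(x) = x, so there are 0 fixed points.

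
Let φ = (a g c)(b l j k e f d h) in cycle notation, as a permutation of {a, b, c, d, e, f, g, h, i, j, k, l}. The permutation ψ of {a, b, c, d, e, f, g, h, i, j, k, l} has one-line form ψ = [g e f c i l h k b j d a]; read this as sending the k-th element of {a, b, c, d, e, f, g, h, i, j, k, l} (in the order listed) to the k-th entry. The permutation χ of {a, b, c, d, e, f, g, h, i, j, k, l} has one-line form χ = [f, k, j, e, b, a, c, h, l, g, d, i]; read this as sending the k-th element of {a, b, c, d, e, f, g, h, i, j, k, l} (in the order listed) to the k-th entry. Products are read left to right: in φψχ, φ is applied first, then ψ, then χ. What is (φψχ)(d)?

Apply the permutations in order: φ(d) = h, then ψ(h) = k, then χ(k) = d. So (φψχ)(d) = d.

d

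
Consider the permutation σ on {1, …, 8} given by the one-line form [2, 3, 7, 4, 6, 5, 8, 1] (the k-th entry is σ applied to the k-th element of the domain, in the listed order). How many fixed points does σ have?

The fixed points (elements with σ(x) = x) are {4}, so there is 1.

1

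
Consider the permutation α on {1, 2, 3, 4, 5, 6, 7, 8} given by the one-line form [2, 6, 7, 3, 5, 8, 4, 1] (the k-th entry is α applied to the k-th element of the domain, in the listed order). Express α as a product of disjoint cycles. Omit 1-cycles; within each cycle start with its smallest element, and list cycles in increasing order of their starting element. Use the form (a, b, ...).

Iterating α from 1 gives 1 → 2 → 6 → 8 → 1; that is the 4-cycle (1, 2, 6, 8).
Continuing from each remaining unvisited element yields (1, 2, 6, 8)(3, 7, 4).

(1, 2, 6, 8)(3, 7, 4)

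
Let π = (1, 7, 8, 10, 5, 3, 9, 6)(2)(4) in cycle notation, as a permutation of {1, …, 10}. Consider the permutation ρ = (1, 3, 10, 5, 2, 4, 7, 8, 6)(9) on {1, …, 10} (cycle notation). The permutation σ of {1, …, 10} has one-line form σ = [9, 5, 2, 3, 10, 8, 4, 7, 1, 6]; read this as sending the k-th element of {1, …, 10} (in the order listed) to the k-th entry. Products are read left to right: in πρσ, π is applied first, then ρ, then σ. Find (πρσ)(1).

(πρσ)(1) = σ(ρ(π(1))). π(1) = 7, then ρ(7) = 8, then σ(8) = 7, so the result is 7.

7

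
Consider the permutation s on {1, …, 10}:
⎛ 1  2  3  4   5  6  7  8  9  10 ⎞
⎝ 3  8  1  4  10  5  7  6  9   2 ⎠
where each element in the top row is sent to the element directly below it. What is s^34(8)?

Tracing 8 → 6 → … returns to 8 after 5 steps, so 8 lies in a 5-cycle (2 8 6 5 10).
Powers repeat with period 5 on this cycle, and 34 mod 5 = 4, so s^34(8) = s^4(8).
Advancing 4 steps from 8: 8 → 6 → 5 → 10 → 2.

2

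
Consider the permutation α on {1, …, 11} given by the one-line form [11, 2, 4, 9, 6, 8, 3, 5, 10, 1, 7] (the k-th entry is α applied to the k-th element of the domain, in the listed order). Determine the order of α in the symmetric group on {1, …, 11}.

21

The disjoint-cycle form of α has cycle lengths 7, 3, 1.
The order is lcm(7, 3) = 21.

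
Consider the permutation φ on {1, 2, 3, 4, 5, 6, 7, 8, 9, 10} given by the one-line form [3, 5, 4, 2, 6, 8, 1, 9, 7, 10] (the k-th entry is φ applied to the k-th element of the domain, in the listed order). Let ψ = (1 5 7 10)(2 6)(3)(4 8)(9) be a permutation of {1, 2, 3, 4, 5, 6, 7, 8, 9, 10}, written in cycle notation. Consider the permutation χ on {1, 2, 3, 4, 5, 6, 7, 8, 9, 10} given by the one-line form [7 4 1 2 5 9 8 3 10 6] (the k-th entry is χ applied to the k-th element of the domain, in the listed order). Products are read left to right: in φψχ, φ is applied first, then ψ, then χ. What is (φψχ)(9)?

6

(φψχ)(9) = χ(ψ(φ(9))). φ(9) = 7, then ψ(7) = 10, then χ(10) = 6, so the result is 6.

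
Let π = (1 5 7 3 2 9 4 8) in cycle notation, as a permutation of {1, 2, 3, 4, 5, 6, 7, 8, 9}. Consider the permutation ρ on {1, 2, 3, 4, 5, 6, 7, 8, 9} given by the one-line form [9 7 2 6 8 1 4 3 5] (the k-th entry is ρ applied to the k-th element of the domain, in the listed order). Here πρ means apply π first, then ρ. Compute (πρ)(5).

π(5) = 7, then ρ(7) = 4; composing gives (πρ)(5) = 4.

4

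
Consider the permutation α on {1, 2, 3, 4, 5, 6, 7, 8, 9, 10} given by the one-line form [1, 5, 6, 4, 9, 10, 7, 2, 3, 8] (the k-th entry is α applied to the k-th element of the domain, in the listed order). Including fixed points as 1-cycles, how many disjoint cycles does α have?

The cycle decomposition is (1)(2, 5, 9, 3, 6, 10, 8)(4)(7), which has 4 cycles (counting 1-cycles).

4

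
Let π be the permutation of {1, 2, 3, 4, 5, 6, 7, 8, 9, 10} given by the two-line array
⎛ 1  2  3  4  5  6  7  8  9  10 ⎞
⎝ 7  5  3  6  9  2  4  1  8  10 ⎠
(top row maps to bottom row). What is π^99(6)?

Tracing 6 → 2 → … returns to 6 after 8 steps, so 6 lies in an 8-cycle (1 7 4 6 2 5 9 8).
Since the cycle has length 8, π^99 acts on it the same as π^3 (99 mod 8 = 3).
Stepping 3 places around the cycle: 6 → 2 → 5 → 9.

9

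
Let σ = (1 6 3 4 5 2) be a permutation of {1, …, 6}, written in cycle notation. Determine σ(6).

3

In the cycle (1 6 3 4 5 2), 6 is followed by 3, so σ(6) = 3.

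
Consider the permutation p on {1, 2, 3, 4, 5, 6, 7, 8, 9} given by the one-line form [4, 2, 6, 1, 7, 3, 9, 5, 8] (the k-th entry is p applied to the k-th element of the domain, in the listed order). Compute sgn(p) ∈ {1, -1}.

-1

In disjoint-cycle form the cycle lengths are 4, 2, 2, 1.
A cycle of length ℓ contributes ℓ−1 transpositions, so p is a product of 3 + 1 + 1 = 5 transpositions — odd.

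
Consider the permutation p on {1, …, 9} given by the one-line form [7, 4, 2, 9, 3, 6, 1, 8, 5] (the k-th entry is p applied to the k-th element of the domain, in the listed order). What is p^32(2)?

9

Tracing 2 → 4 → … returns to 2 after 5 steps, so 2 lies in a 5-cycle (2 4 9 5 3).
On a 5-cycle, p^5 is the identity, so p^32 = p^2 there (32 ≡ 2 mod 5).
Advancing 2 steps from 2: 2 → 4 → 9.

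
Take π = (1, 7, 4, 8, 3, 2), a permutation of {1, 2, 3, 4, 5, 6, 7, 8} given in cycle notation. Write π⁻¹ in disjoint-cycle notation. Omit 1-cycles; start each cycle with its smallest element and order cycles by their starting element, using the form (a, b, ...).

Inverting a permutation written in cycle notation just reverses the order within every cycle.
Reversing each cycle of π and rotating so the smallest element leads gives (1, 2, 3, 8, 4, 7).

(1, 2, 3, 8, 4, 7)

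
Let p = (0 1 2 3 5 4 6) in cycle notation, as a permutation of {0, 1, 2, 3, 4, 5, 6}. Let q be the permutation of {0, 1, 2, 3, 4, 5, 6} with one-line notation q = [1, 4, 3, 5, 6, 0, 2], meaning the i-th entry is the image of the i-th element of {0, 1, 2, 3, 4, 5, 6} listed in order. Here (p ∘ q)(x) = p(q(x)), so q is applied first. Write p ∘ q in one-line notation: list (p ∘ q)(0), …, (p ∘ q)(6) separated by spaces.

2 6 5 4 0 1 3

(p ∘ q)(x) = p(q(x)). Computing each image: p(q(0)) = p(1) = 2, p(q(1)) = p(4) = 6, p(q(2)) = p(3) = 5, p(q(3)) = p(5) = 4, p(q(4)) = p(6) = 0, p(q(5)) = p(0) = 1, p(q(6)) = p(2) = 3.
Hence p ∘ q = [2 6 5 4 0 1 3].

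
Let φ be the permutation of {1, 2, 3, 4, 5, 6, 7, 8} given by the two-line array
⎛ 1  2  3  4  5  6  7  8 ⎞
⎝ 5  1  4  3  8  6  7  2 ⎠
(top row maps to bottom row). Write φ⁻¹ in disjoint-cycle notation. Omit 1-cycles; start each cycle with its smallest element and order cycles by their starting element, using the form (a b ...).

First write φ in disjoint cycles: (1 5 8 2)(3 4).
The inverse reverses every cycle; in canonical form, φ⁻¹ = (1 2 8 5)(3 4).

(1 2 8 5)(3 4)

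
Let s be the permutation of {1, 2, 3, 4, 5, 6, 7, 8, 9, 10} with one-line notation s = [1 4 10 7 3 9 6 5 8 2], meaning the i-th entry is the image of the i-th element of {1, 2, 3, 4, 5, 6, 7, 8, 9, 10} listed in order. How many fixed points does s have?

1

The fixed points (elements with s(x) = x) are {1}, so there is 1.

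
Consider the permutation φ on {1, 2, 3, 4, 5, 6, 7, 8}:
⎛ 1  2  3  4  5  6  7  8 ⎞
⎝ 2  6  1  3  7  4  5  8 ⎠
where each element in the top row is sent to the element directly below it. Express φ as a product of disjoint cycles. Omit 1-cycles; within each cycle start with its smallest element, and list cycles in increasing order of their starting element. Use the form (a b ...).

(1 2 6 4 3)(5 7)

Iterating φ from 1 gives 1 → 2 → 6 → 4 → 3 → 1; that is the 5-cycle (1 2 6 4 3).
Continuing from each remaining unvisited element yields (1 2 6 4 3)(5 7).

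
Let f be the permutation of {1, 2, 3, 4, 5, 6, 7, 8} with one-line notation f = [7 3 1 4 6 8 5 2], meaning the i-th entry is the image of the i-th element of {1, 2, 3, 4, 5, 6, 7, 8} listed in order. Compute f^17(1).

6

Tracing 1 → 7 → … returns to 1 after 7 steps, so 1 lies in a 7-cycle (1 7 5 6 8 2 3).
On a 7-cycle, f^7 is the identity, so f^17 = f^3 there (17 ≡ 3 mod 7).
Stepping 3 places around the cycle: 1 → 7 → 5 → 6.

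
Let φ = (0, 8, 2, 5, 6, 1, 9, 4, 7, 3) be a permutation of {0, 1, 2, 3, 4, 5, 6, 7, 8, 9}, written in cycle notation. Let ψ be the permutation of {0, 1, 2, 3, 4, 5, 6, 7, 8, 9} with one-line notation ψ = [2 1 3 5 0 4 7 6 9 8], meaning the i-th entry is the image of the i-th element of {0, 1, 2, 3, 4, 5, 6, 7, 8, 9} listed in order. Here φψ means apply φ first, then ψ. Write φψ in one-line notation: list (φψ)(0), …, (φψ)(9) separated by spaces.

For each element, apply φ then ψ: 0 → 8 → 9; 1 → 9 → 8; 2 → 5 → 4; 3 → 0 → 2; 4 → 7 → 6; 5 → 6 → 7; 6 → 1 → 1; 7 → 3 → 5; 8 → 2 → 3; 9 → 4 → 0.
Collecting the images, φψ = [9 8 4 2 6 7 1 5 3 0].

9 8 4 2 6 7 1 5 3 0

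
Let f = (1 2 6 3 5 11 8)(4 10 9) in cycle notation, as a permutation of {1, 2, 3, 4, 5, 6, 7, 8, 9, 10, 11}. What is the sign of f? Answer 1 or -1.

1

The cycle lengths are 7, 3, 1.
A cycle is odd iff its length is even; f has 0 even-length cycles, so sgn(f) = (−1)^0 and f is even.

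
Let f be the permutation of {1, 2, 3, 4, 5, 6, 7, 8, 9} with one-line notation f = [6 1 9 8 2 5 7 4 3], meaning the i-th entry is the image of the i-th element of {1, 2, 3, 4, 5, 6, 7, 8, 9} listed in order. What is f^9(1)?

6

Tracing 1 → 6 → … returns to 1 after 4 steps, so 1 lies in a 4-cycle (1, 6, 5, 2).
Powers repeat with period 4 on this cycle, and 9 mod 4 = 1, so f^9(1) = f^1(1).
Advancing 1 step from 1: 1 → 6.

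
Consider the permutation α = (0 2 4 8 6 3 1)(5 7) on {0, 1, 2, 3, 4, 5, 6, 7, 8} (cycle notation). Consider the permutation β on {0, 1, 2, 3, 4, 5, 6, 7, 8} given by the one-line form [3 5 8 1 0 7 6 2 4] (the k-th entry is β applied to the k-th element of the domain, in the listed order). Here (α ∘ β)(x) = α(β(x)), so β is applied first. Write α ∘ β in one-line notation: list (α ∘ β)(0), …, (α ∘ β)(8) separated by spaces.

1 7 6 0 2 5 3 4 8

(α ∘ β)(x) = α(β(x)). Computing each image: α(β(0)) = α(3) = 1, α(β(1)) = α(5) = 7, α(β(2)) = α(8) = 6, α(β(3)) = α(1) = 0, α(β(4)) = α(0) = 2, α(β(5)) = α(7) = 5, α(β(6)) = α(6) = 3, α(β(7)) = α(2) = 4, α(β(8)) = α(4) = 8.
Hence α ∘ β = [1 7 6 0 2 5 3 4 8].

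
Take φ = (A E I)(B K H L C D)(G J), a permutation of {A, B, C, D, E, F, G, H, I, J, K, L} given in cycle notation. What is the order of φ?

The disjoint cycles have lengths 6, 3, 2, 1.
Since disjoint cycles commute, ord(φ) = lcm(6, 3, 2) = 6.

6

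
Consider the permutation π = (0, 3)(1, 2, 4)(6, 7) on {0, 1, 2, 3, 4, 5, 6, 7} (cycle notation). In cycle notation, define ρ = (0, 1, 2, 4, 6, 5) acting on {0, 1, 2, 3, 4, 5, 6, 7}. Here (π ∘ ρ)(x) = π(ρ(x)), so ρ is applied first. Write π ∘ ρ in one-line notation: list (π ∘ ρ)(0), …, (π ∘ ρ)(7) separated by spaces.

2 4 1 0 7 3 5 6

(π ∘ ρ)(x) = π(ρ(x)). Computing each image: π(ρ(0)) = π(1) = 2, π(ρ(1)) = π(2) = 4, π(ρ(2)) = π(4) = 1, π(ρ(3)) = π(3) = 0, π(ρ(4)) = π(6) = 7, π(ρ(5)) = π(0) = 3, π(ρ(6)) = π(5) = 5, π(ρ(7)) = π(7) = 6.
Hence π ∘ ρ = [2 4 1 0 7 3 5 6].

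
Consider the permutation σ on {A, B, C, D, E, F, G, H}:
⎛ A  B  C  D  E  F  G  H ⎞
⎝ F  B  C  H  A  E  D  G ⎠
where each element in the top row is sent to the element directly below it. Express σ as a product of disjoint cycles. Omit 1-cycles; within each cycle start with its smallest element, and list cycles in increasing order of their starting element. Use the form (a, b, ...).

Iterating σ from A gives A → F → E → A; that is the 3-cycle (A, F, E).
Continuing from each remaining unvisited element yields (A, F, E)(D, H, G).

(A, F, E)(D, H, G)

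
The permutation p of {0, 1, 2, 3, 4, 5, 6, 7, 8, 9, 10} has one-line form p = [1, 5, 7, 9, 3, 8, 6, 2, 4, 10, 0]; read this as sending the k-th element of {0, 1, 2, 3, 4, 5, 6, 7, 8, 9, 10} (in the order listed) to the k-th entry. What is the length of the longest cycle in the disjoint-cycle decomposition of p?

8

Decomposing into disjoint cycles gives (0 1 5 8 4 3 9 10)(2 7); the longest has length 8.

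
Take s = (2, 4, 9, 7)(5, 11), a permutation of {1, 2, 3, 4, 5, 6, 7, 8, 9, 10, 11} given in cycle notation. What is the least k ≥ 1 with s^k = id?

The disjoint cycles have lengths 4, 2, 1, 1, 1, 1, 1.
Since disjoint cycles commute, ord(s) = lcm(4, 2) = 4.

4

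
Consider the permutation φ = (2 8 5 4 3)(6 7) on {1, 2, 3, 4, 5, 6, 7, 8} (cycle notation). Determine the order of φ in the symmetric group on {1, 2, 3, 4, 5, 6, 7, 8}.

The cycle type of φ is (5, 2, 1).
The order is lcm(5, 2) = 10.

10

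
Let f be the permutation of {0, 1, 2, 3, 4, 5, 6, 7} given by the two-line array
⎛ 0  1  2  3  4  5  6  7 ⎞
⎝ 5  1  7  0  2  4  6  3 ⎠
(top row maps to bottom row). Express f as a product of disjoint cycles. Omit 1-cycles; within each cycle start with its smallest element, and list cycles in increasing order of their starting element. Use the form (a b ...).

Iterating f from 0 gives 0 → 5 → 4 → 2 → 7 → 3 → 0; that is the 6-cycle (0 5 4 2 7 3).
Continuing from each remaining unvisited element yields (0 5 4 2 7 3).

(0 5 4 2 7 3)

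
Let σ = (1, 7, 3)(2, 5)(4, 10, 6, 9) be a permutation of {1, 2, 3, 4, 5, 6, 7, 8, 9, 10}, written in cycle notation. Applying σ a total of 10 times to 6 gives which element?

4

6 lies in the 4-cycle (4, 10, 6, 9).
Since the cycle has length 4, σ^10 acts on it the same as σ^2 (10 mod 4 = 2).
Stepping 2 places around the cycle: 6 → 9 → 4.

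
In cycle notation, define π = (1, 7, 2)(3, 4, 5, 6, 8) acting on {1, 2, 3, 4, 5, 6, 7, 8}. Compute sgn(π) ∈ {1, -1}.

1

The cycle lengths are 5, 3.
A cycle of length ℓ contributes ℓ−1 transpositions, so π is a product of 4 + 2 = 6 transpositions — even.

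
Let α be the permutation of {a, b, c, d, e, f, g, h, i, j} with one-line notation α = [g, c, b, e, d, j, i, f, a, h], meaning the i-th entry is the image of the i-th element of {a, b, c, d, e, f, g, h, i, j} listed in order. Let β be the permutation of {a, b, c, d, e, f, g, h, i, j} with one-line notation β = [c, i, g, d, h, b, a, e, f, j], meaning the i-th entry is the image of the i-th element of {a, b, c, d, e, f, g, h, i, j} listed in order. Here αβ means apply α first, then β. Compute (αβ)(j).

e

α(j) = h, then β(h) = e; composing gives (αβ)(j) = e.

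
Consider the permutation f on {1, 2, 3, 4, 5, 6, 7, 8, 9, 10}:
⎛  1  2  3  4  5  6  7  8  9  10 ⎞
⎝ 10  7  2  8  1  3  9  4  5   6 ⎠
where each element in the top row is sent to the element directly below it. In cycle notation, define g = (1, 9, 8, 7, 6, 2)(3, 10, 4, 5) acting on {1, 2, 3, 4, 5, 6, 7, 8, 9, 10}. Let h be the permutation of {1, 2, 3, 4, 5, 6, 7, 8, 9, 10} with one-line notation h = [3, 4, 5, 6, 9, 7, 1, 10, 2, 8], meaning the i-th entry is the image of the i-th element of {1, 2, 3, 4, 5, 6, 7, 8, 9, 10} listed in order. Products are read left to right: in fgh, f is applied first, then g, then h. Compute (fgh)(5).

Apply the permutations in order: f(5) = 1, then g(1) = 9, then h(9) = 2. So (fgh)(5) = 2.

2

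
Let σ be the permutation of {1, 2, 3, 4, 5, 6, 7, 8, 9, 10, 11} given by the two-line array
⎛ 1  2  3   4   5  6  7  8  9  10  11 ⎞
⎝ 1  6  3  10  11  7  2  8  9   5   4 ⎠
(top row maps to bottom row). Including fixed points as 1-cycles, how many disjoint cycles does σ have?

6

The cycle decomposition is (1)(2, 6, 7)(3)(4, 10, 5, 11)(8)(9), which has 6 cycles (counting 1-cycles).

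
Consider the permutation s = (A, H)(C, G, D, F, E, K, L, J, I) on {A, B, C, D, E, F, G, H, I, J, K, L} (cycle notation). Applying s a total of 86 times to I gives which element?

I lies in the 9-cycle (C, G, D, F, E, K, L, J, I).
On a 9-cycle, s^9 is the identity, so s^86 = s^5 there (86 ≡ 5 mod 9).
Advancing 5 steps from I: I → C → G → D → F → E.

E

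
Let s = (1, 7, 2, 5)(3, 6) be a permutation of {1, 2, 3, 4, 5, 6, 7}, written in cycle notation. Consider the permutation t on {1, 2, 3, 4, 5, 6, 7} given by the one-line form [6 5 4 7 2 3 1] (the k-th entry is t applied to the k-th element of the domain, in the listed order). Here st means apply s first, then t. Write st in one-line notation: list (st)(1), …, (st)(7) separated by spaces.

(st)(x) = t(s(x)). Computing each image: t(s(1)) = t(7) = 1, t(s(2)) = t(5) = 2, t(s(3)) = t(6) = 3, t(s(4)) = t(4) = 7, t(s(5)) = t(1) = 6, t(s(6)) = t(3) = 4, t(s(7)) = t(2) = 5.
Hence st = [1 2 3 7 6 4 5].

1 2 3 7 6 4 5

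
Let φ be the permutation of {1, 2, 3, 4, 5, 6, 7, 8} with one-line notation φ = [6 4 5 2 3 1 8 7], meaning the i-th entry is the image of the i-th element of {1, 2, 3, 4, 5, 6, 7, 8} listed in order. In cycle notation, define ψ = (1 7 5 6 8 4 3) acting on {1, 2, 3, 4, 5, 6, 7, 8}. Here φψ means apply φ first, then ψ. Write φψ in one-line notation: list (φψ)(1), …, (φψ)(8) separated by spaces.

(φψ)(x) = ψ(φ(x)). Computing each image: ψ(φ(1)) = ψ(6) = 8, ψ(φ(2)) = ψ(4) = 3, ψ(φ(3)) = ψ(5) = 6, ψ(φ(4)) = ψ(2) = 2, ψ(φ(5)) = ψ(3) = 1, ψ(φ(6)) = ψ(1) = 7, ψ(φ(7)) = ψ(8) = 4, ψ(φ(8)) = ψ(7) = 5.
Hence φψ = [8 3 6 2 1 7 4 5].

8 3 6 2 1 7 4 5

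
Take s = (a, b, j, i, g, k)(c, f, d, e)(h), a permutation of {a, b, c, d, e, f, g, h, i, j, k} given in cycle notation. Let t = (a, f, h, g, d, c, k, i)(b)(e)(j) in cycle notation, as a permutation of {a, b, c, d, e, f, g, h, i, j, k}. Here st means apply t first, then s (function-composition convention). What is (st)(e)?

t(e) = e, then s(e) = c; composing gives (st)(e) = c.

c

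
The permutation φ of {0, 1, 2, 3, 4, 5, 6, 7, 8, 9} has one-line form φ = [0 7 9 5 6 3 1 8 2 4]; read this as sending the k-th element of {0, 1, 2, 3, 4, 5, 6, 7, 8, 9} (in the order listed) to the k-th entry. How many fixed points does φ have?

1

The fixed points (elements with φ(x) = x) are {0}, so there is 1.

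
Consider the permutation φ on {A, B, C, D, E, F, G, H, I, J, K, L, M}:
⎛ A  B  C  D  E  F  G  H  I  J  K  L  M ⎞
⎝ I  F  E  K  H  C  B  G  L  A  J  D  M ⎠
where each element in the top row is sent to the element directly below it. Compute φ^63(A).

D

Tracing A → I → … returns to A after 6 steps, so A lies in a 6-cycle (A I L D K J).
Powers repeat with period 6 on this cycle, and 63 mod 6 = 3, so φ^63(A) = φ^3(A).
Stepping 3 places around the cycle: A → I → L → D.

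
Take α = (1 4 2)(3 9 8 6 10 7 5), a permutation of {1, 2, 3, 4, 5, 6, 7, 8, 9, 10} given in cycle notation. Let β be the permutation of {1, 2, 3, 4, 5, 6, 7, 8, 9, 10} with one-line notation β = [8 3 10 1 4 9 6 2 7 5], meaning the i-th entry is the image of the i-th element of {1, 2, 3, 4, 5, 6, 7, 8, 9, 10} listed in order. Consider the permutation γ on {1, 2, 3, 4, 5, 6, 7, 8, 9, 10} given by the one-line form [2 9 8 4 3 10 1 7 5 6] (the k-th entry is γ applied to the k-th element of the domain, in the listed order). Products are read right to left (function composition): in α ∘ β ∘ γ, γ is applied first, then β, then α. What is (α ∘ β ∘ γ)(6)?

Chase 6: γ(6) = 10; β(10) = 5; α(5) = 3. Hence (α ∘ β ∘ γ)(6) = 3.

3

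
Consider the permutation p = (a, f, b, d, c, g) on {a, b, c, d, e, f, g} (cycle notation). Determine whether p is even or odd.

odd

The cycle lengths are 6, 1.
A cycle of length ℓ contributes ℓ−1 transpositions, so p is a product of 5 transpositions — odd.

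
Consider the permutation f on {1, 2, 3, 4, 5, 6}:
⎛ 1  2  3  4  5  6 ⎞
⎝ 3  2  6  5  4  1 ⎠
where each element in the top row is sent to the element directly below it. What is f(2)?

The entry below 2 in the array is 2, so f(2) = 2.

2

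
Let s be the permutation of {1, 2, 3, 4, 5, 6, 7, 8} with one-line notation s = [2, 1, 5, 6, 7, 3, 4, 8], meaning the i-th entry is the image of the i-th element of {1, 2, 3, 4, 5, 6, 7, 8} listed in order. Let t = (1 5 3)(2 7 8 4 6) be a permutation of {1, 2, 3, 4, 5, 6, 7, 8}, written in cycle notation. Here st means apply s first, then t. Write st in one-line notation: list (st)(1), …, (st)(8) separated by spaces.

7 5 3 2 8 1 6 4

(st)(x) = t(s(x)). Computing each image: t(s(1)) = t(2) = 7, t(s(2)) = t(1) = 5, t(s(3)) = t(5) = 3, t(s(4)) = t(6) = 2, t(s(5)) = t(7) = 8, t(s(6)) = t(3) = 1, t(s(7)) = t(4) = 6, t(s(8)) = t(8) = 4.
Hence st = [7 5 3 2 8 1 6 4].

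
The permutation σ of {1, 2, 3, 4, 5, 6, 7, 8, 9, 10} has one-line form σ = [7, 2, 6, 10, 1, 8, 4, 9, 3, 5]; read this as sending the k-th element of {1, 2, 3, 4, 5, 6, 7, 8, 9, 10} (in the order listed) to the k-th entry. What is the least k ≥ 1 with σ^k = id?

Writing σ as disjoint cycles, the cycle lengths are 5, 4, 1.
Since disjoint cycles commute, ord(σ) = lcm(5, 4) = 20.

20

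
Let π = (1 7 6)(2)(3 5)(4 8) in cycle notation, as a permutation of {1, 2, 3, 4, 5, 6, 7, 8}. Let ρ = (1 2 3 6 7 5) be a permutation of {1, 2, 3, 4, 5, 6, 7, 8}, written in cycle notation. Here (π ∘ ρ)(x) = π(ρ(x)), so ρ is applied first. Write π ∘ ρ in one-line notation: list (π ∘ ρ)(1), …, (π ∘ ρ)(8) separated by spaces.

(π ∘ ρ)(x) = π(ρ(x)). Computing each image: π(ρ(1)) = π(2) = 2, π(ρ(2)) = π(3) = 5, π(ρ(3)) = π(6) = 1, π(ρ(4)) = π(4) = 8, π(ρ(5)) = π(1) = 7, π(ρ(6)) = π(7) = 6, π(ρ(7)) = π(5) = 3, π(ρ(8)) = π(8) = 4.
Hence π ∘ ρ = [2 5 1 8 7 6 3 4].

2 5 1 8 7 6 3 4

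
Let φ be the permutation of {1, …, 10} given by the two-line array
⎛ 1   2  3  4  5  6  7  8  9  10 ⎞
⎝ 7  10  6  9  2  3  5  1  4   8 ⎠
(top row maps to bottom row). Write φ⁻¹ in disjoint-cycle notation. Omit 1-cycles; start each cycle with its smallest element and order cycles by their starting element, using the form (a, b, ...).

(1, 8, 10, 2, 5, 7)(3, 6)(4, 9)

The cycle decomposition of φ is (1, 7, 5, 2, 10, 8)(3, 6)(4, 9).
The inverse reverses every cycle; in canonical form, φ⁻¹ = (1, 8, 10, 2, 5, 7)(3, 6)(4, 9).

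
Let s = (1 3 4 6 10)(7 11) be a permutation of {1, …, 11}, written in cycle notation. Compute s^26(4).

4 lies in the 5-cycle (1 3 4 6 10).
Powers repeat with period 5 on this cycle, and 26 mod 5 = 1, so s^26(4) = s^1(4).
Advancing 1 step from 4: 4 → 6.

6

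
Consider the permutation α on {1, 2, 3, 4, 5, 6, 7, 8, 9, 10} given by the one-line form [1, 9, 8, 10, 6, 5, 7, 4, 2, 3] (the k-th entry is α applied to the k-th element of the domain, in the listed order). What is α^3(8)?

Tracing 8 → 4 → … returns to 8 after 4 steps, so 8 lies in a 4-cycle (3, 8, 4, 10).
Advancing 3 steps from 8: 8 → 4 → 10 → 3.

3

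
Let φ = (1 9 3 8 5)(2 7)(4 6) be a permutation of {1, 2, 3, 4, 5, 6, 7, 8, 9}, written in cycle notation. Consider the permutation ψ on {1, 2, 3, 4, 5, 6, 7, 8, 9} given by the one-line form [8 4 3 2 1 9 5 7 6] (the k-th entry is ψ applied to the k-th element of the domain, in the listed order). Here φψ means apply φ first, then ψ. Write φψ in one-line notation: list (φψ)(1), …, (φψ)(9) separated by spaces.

6 5 7 9 8 2 4 1 3

(φψ)(x) = ψ(φ(x)). Computing each image: ψ(φ(1)) = ψ(9) = 6, ψ(φ(2)) = ψ(7) = 5, ψ(φ(3)) = ψ(8) = 7, ψ(φ(4)) = ψ(6) = 9, ψ(φ(5)) = ψ(1) = 8, ψ(φ(6)) = ψ(4) = 2, ψ(φ(7)) = ψ(2) = 4, ψ(φ(8)) = ψ(5) = 1, ψ(φ(9)) = ψ(3) = 3.
Hence φψ = [6 5 7 9 8 2 4 1 3].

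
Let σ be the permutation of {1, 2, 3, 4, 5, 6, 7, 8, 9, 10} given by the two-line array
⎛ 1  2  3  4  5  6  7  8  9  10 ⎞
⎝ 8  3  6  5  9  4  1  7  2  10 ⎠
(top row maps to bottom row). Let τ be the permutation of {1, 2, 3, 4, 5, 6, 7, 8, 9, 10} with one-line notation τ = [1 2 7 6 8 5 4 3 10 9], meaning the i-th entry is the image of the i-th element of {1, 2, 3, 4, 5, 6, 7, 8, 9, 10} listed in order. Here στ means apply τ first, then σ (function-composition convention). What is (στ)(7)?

5

First apply τ: τ(7) = 4, then σ(4) = 5. Thus (στ)(7) = 5.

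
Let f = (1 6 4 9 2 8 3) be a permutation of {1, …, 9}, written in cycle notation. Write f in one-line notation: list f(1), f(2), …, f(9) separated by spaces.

6 8 1 9 5 4 7 3 2

Each element maps to the next entry in its cycle (wrapping to the front): 1→6, 2→8, 3→1, 4→9, 5→5, 6→4, 7→7, 8→3, 9→2.
So the one-line form is 6 8 1 9 5 4 7 3 2.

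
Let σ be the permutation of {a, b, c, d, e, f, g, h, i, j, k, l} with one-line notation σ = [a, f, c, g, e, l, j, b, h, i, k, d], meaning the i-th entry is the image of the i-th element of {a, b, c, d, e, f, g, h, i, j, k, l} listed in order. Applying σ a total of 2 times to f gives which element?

d

Tracing f → l → … returns to f after 8 steps, so f lies in an 8-cycle (b, f, l, d, g, j, i, h).
Stepping 2 places around the cycle: f → l → d.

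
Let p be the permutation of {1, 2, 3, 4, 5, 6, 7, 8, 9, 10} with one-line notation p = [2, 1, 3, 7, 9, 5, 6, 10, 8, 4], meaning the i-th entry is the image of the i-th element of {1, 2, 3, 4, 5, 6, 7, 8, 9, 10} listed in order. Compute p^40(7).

Tracing 7 → 6 → … returns to 7 after 7 steps, so 7 lies in a 7-cycle (4 7 6 5 9 8 10).
Since the cycle has length 7, p^40 acts on it the same as p^5 (40 mod 7 = 5).
Advancing 5 steps from 7: 7 → 6 → 5 → 9 → 8 → 10.

10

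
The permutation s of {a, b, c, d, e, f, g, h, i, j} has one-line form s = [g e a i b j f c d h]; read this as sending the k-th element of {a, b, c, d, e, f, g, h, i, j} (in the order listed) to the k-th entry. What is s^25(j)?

Tracing j → h → … returns to j after 6 steps, so j lies in a 6-cycle (a, g, f, j, h, c).
Powers repeat with period 6 on this cycle, and 25 mod 6 = 1, so s^25(j) = s^1(j).
Advancing 1 step from j: j → h.

h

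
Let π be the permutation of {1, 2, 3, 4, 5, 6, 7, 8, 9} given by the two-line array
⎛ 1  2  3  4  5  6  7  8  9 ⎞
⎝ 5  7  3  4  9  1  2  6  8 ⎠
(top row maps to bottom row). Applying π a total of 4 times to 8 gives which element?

9

Tracing 8 → 6 → … returns to 8 after 5 steps, so 8 lies in a 5-cycle (1, 5, 9, 8, 6).
Stepping 4 places around the cycle: 8 → 6 → 1 → 5 → 9.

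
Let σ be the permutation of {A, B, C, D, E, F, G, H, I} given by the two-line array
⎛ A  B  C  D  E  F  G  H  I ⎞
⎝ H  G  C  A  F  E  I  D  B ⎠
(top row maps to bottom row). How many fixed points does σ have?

The fixed points (elements with σ(x) = x) are {C}, so there is 1.

1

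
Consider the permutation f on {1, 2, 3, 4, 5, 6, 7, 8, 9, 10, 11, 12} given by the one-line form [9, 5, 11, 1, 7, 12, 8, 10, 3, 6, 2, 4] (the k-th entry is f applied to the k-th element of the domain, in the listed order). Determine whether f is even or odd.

odd

In disjoint-cycle form the cycle lengths are 12.
A cycle of length ℓ contributes ℓ−1 transpositions, so f is a product of 11 transpositions — odd.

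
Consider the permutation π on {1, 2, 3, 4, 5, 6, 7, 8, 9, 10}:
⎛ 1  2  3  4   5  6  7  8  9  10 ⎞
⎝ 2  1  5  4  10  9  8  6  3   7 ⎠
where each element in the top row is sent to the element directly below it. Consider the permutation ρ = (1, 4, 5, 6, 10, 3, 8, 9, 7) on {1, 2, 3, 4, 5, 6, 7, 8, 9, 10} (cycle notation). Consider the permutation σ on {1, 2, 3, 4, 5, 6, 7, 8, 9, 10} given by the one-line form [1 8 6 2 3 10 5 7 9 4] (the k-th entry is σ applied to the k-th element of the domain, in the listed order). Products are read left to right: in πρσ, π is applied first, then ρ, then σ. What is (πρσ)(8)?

4

Chase 8: π(8) = 6; ρ(6) = 10; σ(10) = 4. Hence (πρσ)(8) = 4.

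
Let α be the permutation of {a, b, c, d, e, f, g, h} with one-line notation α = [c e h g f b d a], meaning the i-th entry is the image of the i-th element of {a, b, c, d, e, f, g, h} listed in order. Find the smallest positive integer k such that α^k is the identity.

Writing α as disjoint cycles, the cycle lengths are 3, 3, 2.
Since disjoint cycles commute, ord(α) = lcm(3, 3, 2) = 6.

6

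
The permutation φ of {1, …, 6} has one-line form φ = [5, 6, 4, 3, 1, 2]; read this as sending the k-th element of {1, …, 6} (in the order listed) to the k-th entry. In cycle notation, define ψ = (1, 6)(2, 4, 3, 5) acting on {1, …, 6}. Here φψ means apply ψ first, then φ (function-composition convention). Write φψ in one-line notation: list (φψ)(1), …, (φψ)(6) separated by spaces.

For each element, apply ψ then φ: 1 → 6 → 2; 2 → 4 → 3; 3 → 5 → 1; 4 → 3 → 4; 5 → 2 → 6; 6 → 1 → 5.
So φψ in one-line form is 2 3 1 4 6 5.

2 3 1 4 6 5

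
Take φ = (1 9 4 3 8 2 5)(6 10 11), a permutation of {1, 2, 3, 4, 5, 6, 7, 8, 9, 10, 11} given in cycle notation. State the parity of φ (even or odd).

The cycle lengths are 7, 3, 1.
A cycle of length ℓ contributes ℓ−1 transpositions, so φ is a product of 6 + 2 = 8 transpositions — even.

even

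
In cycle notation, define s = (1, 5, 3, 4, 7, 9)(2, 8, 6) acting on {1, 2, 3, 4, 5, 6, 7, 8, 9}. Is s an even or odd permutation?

odd

The cycle lengths are 6, 3.
A cycle is odd iff its length is even; s has 1 even-length cycle, so sgn(s) = (−1)^1 and s is odd.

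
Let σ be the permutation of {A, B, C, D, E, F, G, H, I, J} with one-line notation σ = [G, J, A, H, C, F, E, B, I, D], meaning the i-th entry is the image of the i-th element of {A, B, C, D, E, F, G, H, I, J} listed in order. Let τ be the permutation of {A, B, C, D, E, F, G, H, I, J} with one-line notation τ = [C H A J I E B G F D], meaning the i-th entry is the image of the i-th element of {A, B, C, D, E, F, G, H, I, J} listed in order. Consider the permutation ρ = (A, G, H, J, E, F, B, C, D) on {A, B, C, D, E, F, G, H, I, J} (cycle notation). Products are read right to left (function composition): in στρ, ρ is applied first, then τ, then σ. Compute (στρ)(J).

Chase J: ρ(J) = E; τ(E) = I; σ(I) = I. Hence (στρ)(J) = I.

I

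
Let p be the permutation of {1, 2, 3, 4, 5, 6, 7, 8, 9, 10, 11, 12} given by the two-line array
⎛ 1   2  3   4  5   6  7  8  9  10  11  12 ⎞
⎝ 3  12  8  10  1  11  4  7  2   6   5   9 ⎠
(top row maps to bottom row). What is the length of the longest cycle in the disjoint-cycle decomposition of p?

9

Decomposing into disjoint cycles gives (1 3 8 7 4 10 6 11 5)(2 12 9); the longest has length 9.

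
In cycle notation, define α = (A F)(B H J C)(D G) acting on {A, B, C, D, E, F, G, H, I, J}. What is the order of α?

The cycle type of α is (4, 2, 2, 1, 1).
The order is lcm(4, 2, 2) = 4.

4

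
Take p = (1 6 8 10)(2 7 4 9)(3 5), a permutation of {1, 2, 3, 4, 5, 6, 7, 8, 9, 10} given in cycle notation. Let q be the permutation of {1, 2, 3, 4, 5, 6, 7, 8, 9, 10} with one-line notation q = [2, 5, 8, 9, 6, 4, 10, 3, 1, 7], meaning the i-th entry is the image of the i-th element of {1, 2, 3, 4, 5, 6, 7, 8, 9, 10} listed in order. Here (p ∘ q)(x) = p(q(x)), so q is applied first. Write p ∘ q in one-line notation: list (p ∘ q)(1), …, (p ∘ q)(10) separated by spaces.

7 3 10 2 8 9 1 5 6 4

Chase each element through q then p: 1 → 2 → 7; 2 → 5 → 3; 3 → 8 → 10; 4 → 9 → 2; 5 → 6 → 8; 6 → 4 → 9; 7 → 10 → 1; 8 → 3 → 5; 9 → 1 → 6; 10 → 7 → 4.
Collecting the images, p ∘ q = [7 3 10 2 8 9 1 5 6 4].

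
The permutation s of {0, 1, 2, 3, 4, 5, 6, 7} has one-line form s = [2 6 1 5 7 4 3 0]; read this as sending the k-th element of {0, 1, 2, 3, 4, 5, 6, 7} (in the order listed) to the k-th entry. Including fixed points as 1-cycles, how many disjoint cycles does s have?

1

The cycle decomposition is (0, 2, 1, 6, 3, 5, 4, 7), which has 1 cycle (counting 1-cycles).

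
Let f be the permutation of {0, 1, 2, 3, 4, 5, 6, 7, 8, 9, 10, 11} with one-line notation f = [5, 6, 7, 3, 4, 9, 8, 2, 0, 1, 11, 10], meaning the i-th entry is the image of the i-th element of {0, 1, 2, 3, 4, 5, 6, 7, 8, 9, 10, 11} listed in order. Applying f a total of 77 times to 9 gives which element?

Tracing 9 → 1 → … returns to 9 after 6 steps, so 9 lies in a 6-cycle (0, 5, 9, 1, 6, 8).
On a 6-cycle, f^6 is the identity, so f^77 = f^5 there (77 ≡ 5 mod 6).
Stepping 5 places around the cycle: 9 → 1 → 6 → 8 → 0 → 5.

5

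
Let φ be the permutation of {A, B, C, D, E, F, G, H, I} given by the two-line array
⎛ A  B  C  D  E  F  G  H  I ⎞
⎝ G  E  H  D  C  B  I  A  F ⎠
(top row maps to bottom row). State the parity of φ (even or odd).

odd

In disjoint-cycle form the cycle lengths are 8, 1.
A cycle is odd iff its length is even; φ has 1 even-length cycle, so sgn(φ) = (−1)^1 and φ is odd.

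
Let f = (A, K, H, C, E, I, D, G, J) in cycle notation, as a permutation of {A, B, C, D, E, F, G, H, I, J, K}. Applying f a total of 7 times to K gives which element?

J

K lies in the 9-cycle (A, K, H, C, E, I, D, G, J).
Advancing 7 steps from K: K → H → C → E → I → D → G → J.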